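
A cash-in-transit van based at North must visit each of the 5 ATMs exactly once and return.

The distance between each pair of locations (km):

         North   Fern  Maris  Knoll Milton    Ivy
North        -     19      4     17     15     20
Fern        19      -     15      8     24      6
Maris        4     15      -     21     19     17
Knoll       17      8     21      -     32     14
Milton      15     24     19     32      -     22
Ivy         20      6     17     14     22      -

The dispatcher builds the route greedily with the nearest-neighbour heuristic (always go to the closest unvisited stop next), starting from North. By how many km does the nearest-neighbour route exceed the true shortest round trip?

North: Maris=4, Milton=15, Knoll=17, Fern=19, Ivy=20 ⇒ Maris
Maris: Fern=15, Ivy=17, Milton=19, Knoll=21 ⇒ Fern
Fern: Ivy=6, Knoll=8, Milton=24 ⇒ Ivy
Ivy: Knoll=14, Milton=22 ⇒ Knoll
Knoll: Milton=32 ⇒ Milton
NN route North → Maris → Fern → Ivy → Knoll → Milton → North costs 86.
Optimal: North → Maris → Knoll → Fern → Ivy → Milton → North costs 76 (by enumerating all 60 distinct tours).
Excess = 86 − 76 = 10.

Excess over optimum: 10 km.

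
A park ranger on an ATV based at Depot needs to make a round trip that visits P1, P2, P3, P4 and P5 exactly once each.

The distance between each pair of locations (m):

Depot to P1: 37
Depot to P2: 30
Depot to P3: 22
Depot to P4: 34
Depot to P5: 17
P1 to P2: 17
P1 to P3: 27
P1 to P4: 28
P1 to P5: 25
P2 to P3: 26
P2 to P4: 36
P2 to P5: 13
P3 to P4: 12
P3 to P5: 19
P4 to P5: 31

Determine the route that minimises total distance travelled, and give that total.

With 5 stops there are 5!/2 = 60 distinct round trips (a route and its reverse cost the same).
Depot→P1→P2→P3→P4→P5→Depot: 37+17+26+12+31+17 = 140
Depot→P1→P2→P3→P5→P4→Depot: 37+17+26+19+31+34 = 164
Depot→P1→P2→P4→P3→P5→Depot: 37+17+36+12+19+17 = 138
Depot→P1→P2→P4→P5→P3→Depot: 37+17+36+31+19+22 = 162
Depot→P1→P2→P5→P3→P4→Depot: 37+17+13+19+12+34 = 132
Depot→P1→P2→P5→P4→P3→Depot: 37+17+13+31+12+22 = 132
Depot→P1→P3→P2→P4→P5→Depot: 37+27+26+36+31+17 = 174
Depot→P1→P3→P2→P5→P4→Depot: 37+27+26+13+31+34 = 168
Depot→P1→P3→P4→P2→P5→Depot: 37+27+12+36+13+17 = 142
Depot→P1→P3→P4→P5→P2→Depot: 37+27+12+31+13+30 = 150
Depot→P1→P3→P5→P2→P4→Depot: 37+27+19+13+36+34 = 166
Depot→P1→P3→P5→P4→P2→Depot: 37+27+19+31+36+30 = 180
Depot→P1→P4→P2→P3→P5→Depot: 37+28+36+26+19+17 = 163
Depot→P1→P4→P2→P5→P3→Depot: 37+28+36+13+19+22 = 155
… (46 more)
Depot→P3→P4→P1→P2→P5→Depot: 22+12+28+17+13+17 = 109  ← best
The minimum is 109.
One optimal route: Depot → P3 → P4 → P1 → P2 → P5 → Depot (or its reverse).

Shortest round trip = 109 m.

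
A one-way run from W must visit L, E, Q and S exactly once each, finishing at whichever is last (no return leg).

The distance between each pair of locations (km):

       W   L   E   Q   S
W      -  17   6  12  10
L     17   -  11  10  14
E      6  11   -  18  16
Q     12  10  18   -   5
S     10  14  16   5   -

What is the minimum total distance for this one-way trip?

There are 4! = 24 possible orderings.
W → L → E → Q → S: 17+11+18+5 = 51
W → L → E → S → Q: 17+11+16+5 = 49
W → L → Q → E → S: 17+10+18+16 = 61
W → L → Q → S → E: 17+10+5+16 = 48
W → L → S → E → Q: 17+14+16+18 = 65
W → L → S → Q → E: 17+14+5+18 = 54
W → E → L → Q → S: 6+11+10+5 = 32
W → E → L → S → Q: 6+11+14+5 = 36
W → E → Q → L → S: 6+18+10+14 = 48
W → E → Q → S → L: 6+18+5+14 = 43
W → E → S → L → Q: 6+16+14+10 = 46
W → E → S → Q → L: 6+16+5+10 = 37
W → Q → L → E → S: 12+10+11+16 = 49
W → Q → L → S → E: 12+10+14+16 = 52
… (10 more)
The minimum is 32.
One shortest path: W → E → L → Q → S.

Shortest open route: 32 km.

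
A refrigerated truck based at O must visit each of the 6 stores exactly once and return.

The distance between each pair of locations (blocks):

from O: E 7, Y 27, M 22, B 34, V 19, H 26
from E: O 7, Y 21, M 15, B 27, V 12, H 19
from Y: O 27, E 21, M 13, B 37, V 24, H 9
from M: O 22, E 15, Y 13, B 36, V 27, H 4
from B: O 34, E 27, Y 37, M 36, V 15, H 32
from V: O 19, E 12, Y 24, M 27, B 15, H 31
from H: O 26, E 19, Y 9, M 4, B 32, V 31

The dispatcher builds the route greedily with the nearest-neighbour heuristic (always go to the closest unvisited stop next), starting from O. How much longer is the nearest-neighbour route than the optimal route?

The nearest-neighbour route is 4 blocks longer than optimal.

O: E=7, V=19, M=22, H=26, Y=27, B=34 ⇒ E
E: V=12, M=15, H=19, Y=21, B=27 ⇒ V
V: B=15, Y=24, M=27, H=31 ⇒ B
B: H=32, M=36, Y=37 ⇒ H
H: M=4, Y=9 ⇒ M
M: Y=13 ⇒ Y
NN route O → E → V → B → H → M → Y → O costs 110.
Optimal: O → E → M → H → Y → B → V → O costs 106 (by enumerating all 360 distinct tours).
Excess = 110 − 106 = 4.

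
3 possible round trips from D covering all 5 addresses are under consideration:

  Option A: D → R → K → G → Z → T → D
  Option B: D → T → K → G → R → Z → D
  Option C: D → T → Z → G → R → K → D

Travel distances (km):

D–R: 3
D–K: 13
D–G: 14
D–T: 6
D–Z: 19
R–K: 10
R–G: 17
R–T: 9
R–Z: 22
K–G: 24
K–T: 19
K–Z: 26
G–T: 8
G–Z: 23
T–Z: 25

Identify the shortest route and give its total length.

Option A: 3 + 10 + 24 + 23 + 25 + 6 = 91
Option B: 6 + 19 + 24 + 17 + 22 + 19 = 107
Option C: 6 + 25 + 23 + 17 + 10 + 13 = 94

Shortest is Option A, total 91 km.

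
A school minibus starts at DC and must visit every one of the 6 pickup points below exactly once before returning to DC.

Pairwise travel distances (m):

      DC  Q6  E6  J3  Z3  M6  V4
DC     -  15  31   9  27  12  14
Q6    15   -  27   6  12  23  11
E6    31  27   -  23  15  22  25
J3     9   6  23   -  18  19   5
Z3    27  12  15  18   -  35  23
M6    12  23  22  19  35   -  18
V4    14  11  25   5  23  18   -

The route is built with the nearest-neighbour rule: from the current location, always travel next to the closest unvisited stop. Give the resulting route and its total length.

From DC: distances to unvisited — J3=9, M6=12, V4=14, Q6=15, Z3=27, E6=31. Nearest is J3 (9).
From J3: distances to unvisited — V4=5, Q6=6, Z3=18, M6=19, E6=23. Nearest is V4 (5).
From V4: distances to unvisited — Q6=11, M6=18, Z3=23, E6=25. Nearest is Q6 (11).
From Q6: distances to unvisited — Z3=12, M6=23, E6=27. Nearest is Z3 (12).
From Z3: distances to unvisited — E6=15, M6=35. Nearest is E6 (15).
From E6: distances to unvisited — M6=22. Nearest is M6 (22).
Return M6→DC: 12.
Total = 9 + 5 + 11 + 12 + 15 + 22 + 12 = 86.

86 m along DC → J3 → V4 → Q6 → Z3 → E6 → M6 → DC.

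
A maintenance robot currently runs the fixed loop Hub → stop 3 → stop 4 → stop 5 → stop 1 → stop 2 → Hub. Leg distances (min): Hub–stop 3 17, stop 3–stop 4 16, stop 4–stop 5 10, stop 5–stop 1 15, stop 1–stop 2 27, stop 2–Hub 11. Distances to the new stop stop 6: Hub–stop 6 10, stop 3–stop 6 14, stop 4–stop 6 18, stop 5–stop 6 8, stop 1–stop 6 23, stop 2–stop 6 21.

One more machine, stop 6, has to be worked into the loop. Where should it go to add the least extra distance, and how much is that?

Minimum extra distance: 7 min, inserting stop 6 between Hub and stop 3.

Insertion cost between consecutive stops i–j is d(i,stop 6) + d(stop 6,j) − d(i,j):
  between Hub and stop 3: 10 + 14 − 17 = 7
  between stop 3 and stop 4: 14 + 18 − 16 = 16
  between stop 4 and stop 5: 18 + 8 − 10 = 16
  between stop 5 and stop 1: 8 + 23 − 15 = 16
  between stop 1 and stop 2: 23 + 21 − 27 = 17
  between stop 2 and Hub: 21 + 10 − 11 = 20
Cheapest insertion is between Hub and stop 3, adding 7.
New total = 96 + 7 = 103.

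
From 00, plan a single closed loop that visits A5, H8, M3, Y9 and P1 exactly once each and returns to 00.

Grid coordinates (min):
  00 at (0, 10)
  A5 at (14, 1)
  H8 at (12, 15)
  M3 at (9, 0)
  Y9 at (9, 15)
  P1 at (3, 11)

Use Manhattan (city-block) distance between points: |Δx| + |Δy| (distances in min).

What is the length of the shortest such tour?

Shortest round trip = 58 min.

There are 60 distinct closed tours to check (reversals are equivalent).
00 - A5 - H8 - M3 - Y9 - P1 - 00: 23+16+18+15+10+4 = 86
00 - A5 - H8 - M3 - P1 - Y9 - 00: 23+16+18+17+10+14 = 98
00 - A5 - H8 - Y9 - M3 - P1 - 00: 23+16+3+15+17+4 = 78
00 - A5 - H8 - Y9 - P1 - M3 - 00: 23+16+3+10+17+19 = 88
00 - A5 - H8 - P1 - M3 - Y9 - 00: 23+16+13+17+15+14 = 98
00 - A5 - H8 - P1 - Y9 - M3 - 00: 23+16+13+10+15+19 = 96
00 - A5 - M3 - H8 - Y9 - P1 - 00: 23+6+18+3+10+4 = 64
00 - A5 - M3 - H8 - P1 - Y9 - 00: 23+6+18+13+10+14 = 84
00 - A5 - M3 - Y9 - H8 - P1 - 00: 23+6+15+3+13+4 = 64
00 - A5 - M3 - Y9 - P1 - H8 - 00: 23+6+15+10+13+17 = 84
00 - A5 - M3 - P1 - H8 - Y9 - 00: 23+6+17+13+3+14 = 76
00 - A5 - M3 - P1 - Y9 - H8 - 00: 23+6+17+10+3+17 = 76
00 - A5 - Y9 - H8 - M3 - P1 - 00: 23+19+3+18+17+4 = 84
00 - A5 - Y9 - H8 - P1 - M3 - 00: 23+19+3+13+17+19 = 94
… (46 more)
00 - M3 - A5 - H8 - Y9 - P1 - 00: 19+6+16+3+10+4 = 58  ← best
The minimum is 58.
One optimal route: 00 → M3 → A5 → H8 → Y9 → P1 → 00 (or its reverse).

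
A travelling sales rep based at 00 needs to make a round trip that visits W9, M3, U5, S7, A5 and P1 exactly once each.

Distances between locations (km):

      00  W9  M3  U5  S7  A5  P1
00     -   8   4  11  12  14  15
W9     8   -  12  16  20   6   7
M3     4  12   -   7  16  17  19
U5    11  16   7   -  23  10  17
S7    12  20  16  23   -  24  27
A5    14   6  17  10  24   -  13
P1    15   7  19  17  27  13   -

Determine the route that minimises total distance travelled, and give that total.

73 km — the shortest possible round trip.

There are 360 distinct closed tours to check (reversals are equivalent).
00-W9-M3-U5-S7-A5-P1-00: 8+12+7+23+24+13+15 = 102
00-W9-M3-U5-S7-P1-A5-00: 8+12+7+23+27+13+14 = 104
00-W9-M3-U5-A5-S7-P1-00: 8+12+7+10+24+27+15 = 103
00-W9-M3-U5-A5-P1-S7-00: 8+12+7+10+13+27+12 = 89
00-W9-M3-U5-P1-S7-A5-00: 8+12+7+17+27+24+14 = 109
00-W9-M3-U5-P1-A5-S7-00: 8+12+7+17+13+24+12 = 93
00-W9-M3-S7-U5-A5-P1-00: 8+12+16+23+10+13+15 = 97
00-W9-M3-S7-U5-P1-A5-00: 8+12+16+23+17+13+14 = 103
… (352 more)
00-W9-P1-A5-U5-M3-S7-00: 8+7+13+10+7+16+12 = 73  ← best
The minimum is 73.
One optimal route: 00 → W9 → P1 → A5 → U5 → M3 → S7 → 00 (or its reverse).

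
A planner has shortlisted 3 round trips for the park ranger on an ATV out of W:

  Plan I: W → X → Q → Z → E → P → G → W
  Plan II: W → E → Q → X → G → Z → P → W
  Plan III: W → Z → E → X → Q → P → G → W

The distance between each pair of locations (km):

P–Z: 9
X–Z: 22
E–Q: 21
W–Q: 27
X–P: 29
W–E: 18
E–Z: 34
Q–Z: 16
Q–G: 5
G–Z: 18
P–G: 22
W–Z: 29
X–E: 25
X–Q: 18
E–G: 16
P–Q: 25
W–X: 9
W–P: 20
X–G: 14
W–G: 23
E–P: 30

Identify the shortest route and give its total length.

118 km — Plan II is the shortest.

Plan I: 9 + 18 + 16 + 34 + 30 + 22 + 23 = 152
Plan II: 18 + 21 + 18 + 14 + 18 + 9 + 20 = 118
Plan III: 29 + 34 + 25 + 18 + 25 + 22 + 23 = 176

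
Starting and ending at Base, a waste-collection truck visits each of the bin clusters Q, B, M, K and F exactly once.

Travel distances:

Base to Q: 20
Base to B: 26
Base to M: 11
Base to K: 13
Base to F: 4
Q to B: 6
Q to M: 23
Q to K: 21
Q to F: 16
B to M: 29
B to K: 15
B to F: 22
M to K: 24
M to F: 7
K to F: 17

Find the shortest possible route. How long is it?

There are 60 distinct closed tours to check (reversals are equivalent).
Base→Q→B→M→K→F→Base: 20+6+29+24+17+4 = 100
Base→Q→B→M→F→K→Base: 20+6+29+7+17+13 = 92
Base→Q→B→K→M→F→Base: 20+6+15+24+7+4 = 76
Base→Q→B→K→F→M→Base: 20+6+15+17+7+11 = 76
Base→Q→B→F→M→K→Base: 20+6+22+7+24+13 = 92
Base→Q→B→F→K→M→Base: 20+6+22+17+24+11 = 100
Base→Q→M→B→K→F→Base: 20+23+29+15+17+4 = 108
Base→Q→M→B→F→K→Base: 20+23+29+22+17+13 = 124
Base→Q→M→K→B→F→Base: 20+23+24+15+22+4 = 108
Base→Q→M→K→F→B→Base: 20+23+24+17+22+26 = 132
Base→Q→M→F→B→K→Base: 20+23+7+22+15+13 = 100
Base→Q→M→F→K→B→Base: 20+23+7+17+15+26 = 108
Base→Q→K→B→M→F→Base: 20+21+15+29+7+4 = 96
Base→Q→K→B→F→M→Base: 20+21+15+22+7+11 = 96
… (46 more)
Base→M→F→Q→B→K→Base: 11+7+16+6+15+13 = 68  ← best
The minimum is 68.
One optimal route: Base → M → F → Q → B → K → Base (or its reverse).

Shortest round trip = 68.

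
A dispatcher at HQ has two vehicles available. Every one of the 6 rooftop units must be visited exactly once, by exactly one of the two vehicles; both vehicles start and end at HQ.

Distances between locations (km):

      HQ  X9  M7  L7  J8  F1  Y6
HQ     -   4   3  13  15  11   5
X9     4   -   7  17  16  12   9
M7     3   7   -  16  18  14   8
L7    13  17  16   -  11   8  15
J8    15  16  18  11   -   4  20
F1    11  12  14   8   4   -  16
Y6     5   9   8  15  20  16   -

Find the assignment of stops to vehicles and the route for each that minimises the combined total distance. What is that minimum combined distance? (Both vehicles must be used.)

Minimum combined distance: 57 km.

Check every non-empty split of the stops between the two vehicles; for each half take its own optimal tour:
  {X9} + {M7, L7, J8, F1, Y6}: 8 + 52 = 60
  {M7} + {X9, L7, J8, F1, Y6}: 6 + 51 = 57
  {X9, M7} + {L7, J8, F1, Y6}: 14 + 46 = 60
  {L7} + {X9, M7, J8, F1, Y6}: 26 + 51 = 77
  {X9, L7} + {M7, J8, F1, Y6}: 34 + 46 = 80
  {M7, L7} + {X9, J8, F1, Y6}: 32 + 45 = 77
  … (31 splits in total)
Best: vehicle 1 HQ → M7 → HQ = 6; vehicle 2 HQ → X9 → F1 → J8 → L7 → Y6 → HQ = 51; combined 57.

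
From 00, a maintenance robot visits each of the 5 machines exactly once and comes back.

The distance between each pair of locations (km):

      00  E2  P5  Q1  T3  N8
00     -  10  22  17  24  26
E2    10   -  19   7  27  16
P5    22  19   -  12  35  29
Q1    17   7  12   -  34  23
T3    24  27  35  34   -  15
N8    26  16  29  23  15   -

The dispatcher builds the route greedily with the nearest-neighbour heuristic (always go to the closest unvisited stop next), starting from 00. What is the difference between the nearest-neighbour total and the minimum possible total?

The nearest-neighbour route is 1 km longer than optimal.

From 00: E2=10, Q1=17, P5=22, T3=24, N8=26 → choose E2 (10).
From E2: Q1=7, N8=16, P5=19, T3=27 → choose Q1 (7).
From Q1: P5=12, N8=23, T3=34 → choose P5 (12).
From P5: N8=29, T3=35 → choose N8 (29).
From N8: T3=15 → choose T3 (15).
NN route 00 → E2 → Q1 → P5 → N8 → T3 → 00 costs 97.
Optimal: 00 → P5 → Q1 → E2 → N8 → T3 → 00 costs 96 (by enumerating all 60 distinct tours).
Excess = 97 − 96 = 1.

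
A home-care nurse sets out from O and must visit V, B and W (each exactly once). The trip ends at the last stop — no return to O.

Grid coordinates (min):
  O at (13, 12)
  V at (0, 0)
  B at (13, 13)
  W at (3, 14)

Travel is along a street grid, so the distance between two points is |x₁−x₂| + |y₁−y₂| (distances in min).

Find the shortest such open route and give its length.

There are 3! = 6 possible orderings.
O - V - B - W: 25+26+11 = 62
O - V - W - B: 25+17+11 = 53
O - B - V - W: 1+26+17 = 44
O - B - W - V: 1+11+17 = 29
O - W - V - B: 12+17+26 = 55
O - W - B - V: 12+11+26 = 49
The minimum is 29.
One shortest path: O → B → W → V.

Shortest open route: 29 min.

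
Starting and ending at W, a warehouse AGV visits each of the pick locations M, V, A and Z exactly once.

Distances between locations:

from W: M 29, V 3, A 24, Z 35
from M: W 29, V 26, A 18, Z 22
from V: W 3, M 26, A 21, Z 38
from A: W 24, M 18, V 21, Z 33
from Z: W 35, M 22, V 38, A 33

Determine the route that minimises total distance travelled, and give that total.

There are 12 distinct closed tours to check (reversals are equivalent).
W→M→V→A→Z→W: 29+26+21+33+35 = 144
W→M→V→Z→A→W: 29+26+38+33+24 = 150
W→M→A→V→Z→W: 29+18+21+38+35 = 141
W→M→A→Z→V→W: 29+18+33+38+3 = 121
W→M→Z→V→A→W: 29+22+38+21+24 = 134
W→M→Z→A→V→W: 29+22+33+21+3 = 108
W→V→M→A→Z→W: 3+26+18+33+35 = 115
W→V→M→Z→A→W: 3+26+22+33+24 = 108
W→V→A→M→Z→W: 3+21+18+22+35 = 99
W→V→Z→M→A→W: 3+38+22+18+24 = 105
W→A→M→V→Z→W: 24+18+26+38+35 = 141
W→A→V→M→Z→W: 24+21+26+22+35 = 128
The minimum is 99.
One optimal route: W → V → A → M → Z → W (or its reverse).

Shortest round trip = 99.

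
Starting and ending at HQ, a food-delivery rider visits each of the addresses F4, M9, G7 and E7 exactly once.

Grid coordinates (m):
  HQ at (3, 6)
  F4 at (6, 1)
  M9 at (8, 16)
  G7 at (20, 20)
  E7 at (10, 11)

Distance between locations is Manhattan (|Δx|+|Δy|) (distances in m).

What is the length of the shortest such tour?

With 4 stops there are 4!/2 = 12 distinct round trips (a route and its reverse cost the same).
HQ→F4→M9→G7→E7→HQ: 8+17+16+19+12 = 72
HQ→F4→M9→E7→G7→HQ: 8+17+7+19+31 = 82
HQ→F4→G7→M9→E7→HQ: 8+33+16+7+12 = 76
HQ→F4→G7→E7→M9→HQ: 8+33+19+7+15 = 82
HQ→F4→E7→M9→G7→HQ: 8+14+7+16+31 = 76
HQ→F4→E7→G7→M9→HQ: 8+14+19+16+15 = 72
HQ→M9→F4→G7→E7→HQ: 15+17+33+19+12 = 96
HQ→M9→F4→E7→G7→HQ: 15+17+14+19+31 = 96
HQ→M9→G7→F4→E7→HQ: 15+16+33+14+12 = 90
HQ→M9→E7→F4→G7→HQ: 15+7+14+33+31 = 100
HQ→G7→F4→M9→E7→HQ: 31+33+17+7+12 = 100
HQ→G7→M9→F4→E7→HQ: 31+16+17+14+12 = 90
The minimum is 72.
One optimal route: HQ → F4 → M9 → G7 → E7 → HQ (or its reverse).

72 m — the shortest possible round trip.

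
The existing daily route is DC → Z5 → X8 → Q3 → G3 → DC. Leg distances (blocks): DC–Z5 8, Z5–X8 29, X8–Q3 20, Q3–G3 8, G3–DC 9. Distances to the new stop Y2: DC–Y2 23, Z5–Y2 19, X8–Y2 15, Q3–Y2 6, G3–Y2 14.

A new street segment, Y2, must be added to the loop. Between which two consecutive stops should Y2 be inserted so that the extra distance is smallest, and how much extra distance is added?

Insertion cost between consecutive stops i–j is d(i,Y2) + d(Y2,j) − d(i,j):
  between DC and Z5: 23 + 19 − 8 = 34
  between Z5 and X8: 19 + 15 − 29 = 5
  between X8 and Q3: 15 + 6 − 20 = 1
  between Q3 and G3: 6 + 14 − 8 = 12
  between G3 and DC: 14 + 23 − 9 = 28
Cheapest insertion is between X8 and Q3, adding 1.
New total = 74 + 1 = 75.

+1 blocks — insert Y2 between X8 and Q3.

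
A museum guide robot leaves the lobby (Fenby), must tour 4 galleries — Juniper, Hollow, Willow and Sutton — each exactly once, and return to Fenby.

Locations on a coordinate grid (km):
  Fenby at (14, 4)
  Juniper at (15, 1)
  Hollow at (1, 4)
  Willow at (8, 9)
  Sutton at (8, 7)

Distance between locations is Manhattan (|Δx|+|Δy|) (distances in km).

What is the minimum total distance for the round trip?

44 km — the shortest possible round trip.

There are 12 distinct closed tours to check (reversals are equivalent).
Fenby→Juniper→Hollow→Willow→Sutton→Fenby: 4+17+12+2+9 = 44
Fenby→Juniper→Hollow→Sutton→Willow→Fenby: 4+17+10+2+11 = 44
Fenby→Juniper→Willow→Hollow→Sutton→Fenby: 4+15+12+10+9 = 50
Fenby→Juniper→Willow→Sutton→Hollow→Fenby: 4+15+2+10+13 = 44
Fenby→Juniper→Sutton→Hollow→Willow→Fenby: 4+13+10+12+11 = 50
Fenby→Juniper→Sutton→Willow→Hollow→Fenby: 4+13+2+12+13 = 44
Fenby→Hollow→Juniper→Willow→Sutton→Fenby: 13+17+15+2+9 = 56
Fenby→Hollow→Juniper→Sutton→Willow→Fenby: 13+17+13+2+11 = 56
Fenby→Hollow→Willow→Juniper→Sutton→Fenby: 13+12+15+13+9 = 62
Fenby→Hollow→Sutton→Juniper→Willow→Fenby: 13+10+13+15+11 = 62
Fenby→Willow→Juniper→Hollow→Sutton→Fenby: 11+15+17+10+9 = 62
Fenby→Willow→Hollow→Juniper→Sutton→Fenby: 11+12+17+13+9 = 62
The minimum is 44.
One optimal route: Fenby → Juniper → Hollow → Willow → Sutton → Fenby (or its reverse).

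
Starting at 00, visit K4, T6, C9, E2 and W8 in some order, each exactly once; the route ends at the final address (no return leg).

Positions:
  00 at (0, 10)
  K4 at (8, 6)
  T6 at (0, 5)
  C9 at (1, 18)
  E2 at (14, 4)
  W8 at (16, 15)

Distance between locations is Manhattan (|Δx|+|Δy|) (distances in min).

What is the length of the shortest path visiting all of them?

There are 5! = 120 possible orderings.
00 - K4 - T6 - C9 - E2 - W8: 12+9+14+27+13 = 75
00 - K4 - T6 - C9 - W8 - E2: 12+9+14+18+13 = 66
00 - K4 - T6 - E2 - C9 - W8: 12+9+15+27+18 = 81
00 - K4 - T6 - E2 - W8 - C9: 12+9+15+13+18 = 67
00 - K4 - T6 - W8 - C9 - E2: 12+9+26+18+27 = 92
00 - K4 - T6 - W8 - E2 - C9: 12+9+26+13+27 = 87
00 - K4 - C9 - T6 - E2 - W8: 12+19+14+15+13 = 73
00 - K4 - C9 - T6 - W8 - E2: 12+19+14+26+13 = 84
00 - K4 - C9 - E2 - T6 - W8: 12+19+27+15+26 = 99
00 - K4 - C9 - E2 - W8 - T6: 12+19+27+13+26 = 97
00 - K4 - C9 - W8 - T6 - E2: 12+19+18+26+15 = 90
00 - K4 - C9 - W8 - E2 - T6: 12+19+18+13+15 = 77
00 - K4 - E2 - T6 - C9 - W8: 12+8+15+14+18 = 67
00 - K4 - E2 - T6 - W8 - C9: 12+8+15+26+18 = 79
… (106 more)
00 - T6 - K4 - E2 - W8 - C9: 5+9+8+13+18 = 53  ← best
The minimum is 53.
One shortest path: 00 → T6 → K4 → E2 → W8 → C9.

53 min — the minimum one-way total.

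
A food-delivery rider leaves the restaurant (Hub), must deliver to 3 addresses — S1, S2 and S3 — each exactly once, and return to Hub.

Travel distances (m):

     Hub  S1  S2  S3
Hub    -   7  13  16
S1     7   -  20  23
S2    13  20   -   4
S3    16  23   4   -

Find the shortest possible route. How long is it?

Shortest round trip = 47 m.

Hub→S1→S2→S3→Hub: 7+20+4+16 = 47
Hub→S1→S3→S2→Hub: 7+23+4+13 = 47
Hub→S2→S1→S3→Hub: 13+20+23+16 = 72
The minimum is 47.
One optimal route: Hub → S1 → S2 → S3 → Hub (or its reverse).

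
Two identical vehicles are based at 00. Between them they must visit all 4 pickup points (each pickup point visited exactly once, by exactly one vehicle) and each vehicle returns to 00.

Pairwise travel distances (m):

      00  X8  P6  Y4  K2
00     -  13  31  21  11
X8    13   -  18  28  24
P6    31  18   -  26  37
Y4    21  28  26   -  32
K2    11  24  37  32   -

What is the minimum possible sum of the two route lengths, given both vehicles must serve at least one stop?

Minimum combined distance: 100 m.

Try each way of splitting the stops between the two vehicles (each non-empty) and, for each split, find the best tour for each vehicle:
  {X8} + {P6, Y4, K2}: 26 + 95 = 121
  {P6} + {X8, Y4, K2}: 62 + 84 = 146
  {X8, P6} + {Y4, K2}: 62 + 64 = 126
  {Y4} + {X8, P6, K2}: 42 + 79 = 121
  {X8, Y4} + {P6, K2}: 62 + 79 = 141
  {P6, Y4} + {X8, K2}: 78 + 48 = 126
  … (7 splits in total)
  {X8, P6, Y4} + {K2}: 78 + 22 = 100  ← best
Best: vehicle 1 00 → X8 → P6 → Y4 → 00 = 78; vehicle 2 00 → K2 → 00 = 22; combined 100.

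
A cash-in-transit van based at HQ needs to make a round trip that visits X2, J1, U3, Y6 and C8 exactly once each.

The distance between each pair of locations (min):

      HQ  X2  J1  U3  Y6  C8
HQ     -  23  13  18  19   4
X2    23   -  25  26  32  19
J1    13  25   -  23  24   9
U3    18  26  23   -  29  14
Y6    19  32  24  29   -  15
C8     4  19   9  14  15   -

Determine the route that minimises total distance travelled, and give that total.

112 min — the shortest possible round trip.

HQ-X2-J1-U3-Y6-C8-HQ: 23+25+23+29+15+4 = 119
HQ-X2-J1-U3-C8-Y6-HQ: 23+25+23+14+15+19 = 119
HQ-X2-J1-Y6-U3-C8-HQ: 23+25+24+29+14+4 = 119
HQ-X2-J1-Y6-C8-U3-HQ: 23+25+24+15+14+18 = 119
HQ-X2-J1-C8-U3-Y6-HQ: 23+25+9+14+29+19 = 119
HQ-X2-J1-C8-Y6-U3-HQ: 23+25+9+15+29+18 = 119
HQ-X2-U3-J1-Y6-C8-HQ: 23+26+23+24+15+4 = 115
HQ-X2-U3-J1-C8-Y6-HQ: 23+26+23+9+15+19 = 115
HQ-X2-U3-Y6-J1-C8-HQ: 23+26+29+24+9+4 = 115
HQ-X2-U3-Y6-C8-J1-HQ: 23+26+29+15+9+13 = 115
HQ-X2-U3-C8-J1-Y6-HQ: 23+26+14+9+24+19 = 115
HQ-X2-U3-C8-Y6-J1-HQ: 23+26+14+15+24+13 = 115
HQ-X2-Y6-J1-U3-C8-HQ: 23+32+24+23+14+4 = 120
HQ-X2-Y6-J1-C8-U3-HQ: 23+32+24+9+14+18 = 120
… (46 more)
HQ-J1-X2-U3-Y6-C8-HQ: 13+25+26+29+15+4 = 112  ← best
The minimum is 112.
One optimal route: HQ → J1 → X2 → U3 → Y6 → C8 → HQ (or its reverse).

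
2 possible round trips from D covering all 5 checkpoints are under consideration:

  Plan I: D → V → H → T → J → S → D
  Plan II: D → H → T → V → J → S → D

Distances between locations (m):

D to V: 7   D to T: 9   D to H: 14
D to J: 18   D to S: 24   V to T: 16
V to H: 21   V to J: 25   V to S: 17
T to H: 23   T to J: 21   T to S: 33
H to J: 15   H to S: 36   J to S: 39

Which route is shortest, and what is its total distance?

135 m — Plan I is the shortest.

Plan I: 7 + 21 + 23 + 21 + 39 + 24 = 135
Plan II: 14 + 23 + 16 + 25 + 39 + 24 = 141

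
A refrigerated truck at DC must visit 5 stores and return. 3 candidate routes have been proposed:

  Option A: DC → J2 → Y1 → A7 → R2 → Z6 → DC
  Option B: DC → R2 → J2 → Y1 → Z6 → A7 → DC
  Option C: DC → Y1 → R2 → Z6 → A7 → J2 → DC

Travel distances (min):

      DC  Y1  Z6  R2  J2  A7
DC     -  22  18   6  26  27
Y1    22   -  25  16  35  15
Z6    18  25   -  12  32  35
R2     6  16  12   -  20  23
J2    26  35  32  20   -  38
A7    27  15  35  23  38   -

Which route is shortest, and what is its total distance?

129 min — Option A is the shortest.

Option A: 26 + 35 + 15 + 23 + 12 + 18 = 129
Option B: 6 + 20 + 35 + 25 + 35 + 27 = 148
Option C: 22 + 16 + 12 + 35 + 38 + 26 = 149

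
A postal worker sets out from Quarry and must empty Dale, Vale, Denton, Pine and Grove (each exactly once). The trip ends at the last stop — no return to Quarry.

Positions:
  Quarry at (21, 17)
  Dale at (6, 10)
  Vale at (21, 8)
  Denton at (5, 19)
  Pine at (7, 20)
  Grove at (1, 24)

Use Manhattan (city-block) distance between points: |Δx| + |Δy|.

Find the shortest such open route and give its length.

There are 5! = 120 possible orderings.
Quarry→Dale→Vale→Denton→Pine→Grove: 22+17+27+3+10 = 79
Quarry→Dale→Vale→Denton→Grove→Pine: 22+17+27+9+10 = 85
Quarry→Dale→Vale→Pine→Denton→Grove: 22+17+26+3+9 = 77
Quarry→Dale→Vale→Pine→Grove→Denton: 22+17+26+10+9 = 84
Quarry→Dale→Vale→Grove→Denton→Pine: 22+17+36+9+3 = 87
Quarry→Dale→Vale→Grove→Pine→Denton: 22+17+36+10+3 = 88
Quarry→Dale→Denton→Vale→Pine→Grove: 22+10+27+26+10 = 95
Quarry→Dale→Denton→Vale→Grove→Pine: 22+10+27+36+10 = 105
Quarry→Dale→Denton→Pine→Vale→Grove: 22+10+3+26+36 = 97
Quarry→Dale→Denton→Pine→Grove→Vale: 22+10+3+10+36 = 81
Quarry→Dale→Denton→Grove→Vale→Pine: 22+10+9+36+26 = 103
Quarry→Dale→Denton→Grove→Pine→Vale: 22+10+9+10+26 = 77
Quarry→Dale→Pine→Vale→Denton→Grove: 22+11+26+27+9 = 95
Quarry→Dale→Pine→Vale→Grove→Denton: 22+11+26+36+9 = 104
… (106 more)
Quarry→Vale→Dale→Denton→Pine→Grove: 9+17+10+3+10 = 49  ← best
The minimum is 49.
One shortest path: Quarry → Vale → Dale → Denton → Pine → Grove.

Minimum one-way distance = 49.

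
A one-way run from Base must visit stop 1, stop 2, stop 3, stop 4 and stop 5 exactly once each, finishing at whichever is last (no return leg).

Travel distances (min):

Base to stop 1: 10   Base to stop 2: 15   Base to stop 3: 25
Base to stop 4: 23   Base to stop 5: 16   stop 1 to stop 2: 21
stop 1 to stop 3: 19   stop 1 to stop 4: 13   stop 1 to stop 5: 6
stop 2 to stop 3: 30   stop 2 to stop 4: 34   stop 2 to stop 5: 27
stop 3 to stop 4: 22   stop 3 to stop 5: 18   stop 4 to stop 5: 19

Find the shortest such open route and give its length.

There are 5! = 120 possible orderings.
Base→stop 1→stop 2→stop 3→stop 4→stop 5: 10+21+30+22+19 = 102
Base→stop 1→stop 2→stop 3→stop 5→stop 4: 10+21+30+18+19 = 98
Base→stop 1→stop 2→stop 4→stop 3→stop 5: 10+21+34+22+18 = 105
Base→stop 1→stop 2→stop 4→stop 5→stop 3: 10+21+34+19+18 = 102
Base→stop 1→stop 2→stop 5→stop 3→stop 4: 10+21+27+18+22 = 98
Base→stop 1→stop 2→stop 5→stop 4→stop 3: 10+21+27+19+22 = 99
Base→stop 1→stop 3→stop 2→stop 4→stop 5: 10+19+30+34+19 = 112
Base→stop 1→stop 3→stop 2→stop 5→stop 4: 10+19+30+27+19 = 105
Base→stop 1→stop 3→stop 4→stop 2→stop 5: 10+19+22+34+27 = 112
Base→stop 1→stop 3→stop 4→stop 5→stop 2: 10+19+22+19+27 = 97
Base→stop 1→stop 3→stop 5→stop 2→stop 4: 10+19+18+27+34 = 108
Base→stop 1→stop 3→stop 5→stop 4→stop 2: 10+19+18+19+34 = 100
Base→stop 1→stop 4→stop 2→stop 3→stop 5: 10+13+34+30+18 = 105
Base→stop 1→stop 4→stop 2→stop 5→stop 3: 10+13+34+27+18 = 102
… (106 more)
Base→stop 2→stop 1→stop 5→stop 3→stop 4: 15+21+6+18+22 = 82  ← best
The minimum is 82.
One shortest path: Base → stop 2 → stop 1 → stop 5 → stop 3 → stop 4.

Shortest open route: 82 min.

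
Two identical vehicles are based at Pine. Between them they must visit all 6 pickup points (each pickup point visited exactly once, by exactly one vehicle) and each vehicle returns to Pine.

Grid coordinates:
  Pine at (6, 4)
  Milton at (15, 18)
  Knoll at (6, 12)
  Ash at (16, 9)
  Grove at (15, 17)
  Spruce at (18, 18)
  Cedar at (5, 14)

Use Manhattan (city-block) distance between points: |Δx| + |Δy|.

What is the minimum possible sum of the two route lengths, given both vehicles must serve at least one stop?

Minimum combined distance: 70.

Check every non-empty split of the stops between the two vehicles; for each half take its own optimal tour:
  {Milton} + {Knoll, Ash, Grove, Spruce, Cedar}: 46 + 54 = 100
  {Knoll} + {Milton, Ash, Grove, Spruce, Cedar}: 16 + 54 = 70
  {Milton, Knoll} + {Ash, Grove, Spruce, Cedar}: 46 + 54 = 100
  {Ash} + {Milton, Knoll, Grove, Spruce, Cedar}: 30 + 54 = 84
  {Milton, Ash} + {Knoll, Grove, Spruce, Cedar}: 48 + 54 = 102
  {Knoll, Ash} + {Milton, Grove, Spruce, Cedar}: 36 + 54 = 90
  … (31 splits in total)
Best: vehicle 1 Pine → Knoll → Pine = 16; vehicle 2 Pine → Ash → Spruce → Milton → Grove → Cedar → Pine = 54; combined 70.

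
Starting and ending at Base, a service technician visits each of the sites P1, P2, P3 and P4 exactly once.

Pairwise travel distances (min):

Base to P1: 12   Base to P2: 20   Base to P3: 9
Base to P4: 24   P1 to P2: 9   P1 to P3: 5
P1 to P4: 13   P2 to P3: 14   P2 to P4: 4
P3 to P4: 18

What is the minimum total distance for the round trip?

With 4 stops there are 4!/2 = 12 distinct round trips (a route and its reverse cost the same).
Base - P1 - P2 - P3 - P4 - Base: 12+9+14+18+24 = 77
Base - P1 - P2 - P4 - P3 - Base: 12+9+4+18+9 = 52
Base - P1 - P3 - P2 - P4 - Base: 12+5+14+4+24 = 59
Base - P1 - P3 - P4 - P2 - Base: 12+5+18+4+20 = 59
Base - P1 - P4 - P2 - P3 - Base: 12+13+4+14+9 = 52
Base - P1 - P4 - P3 - P2 - Base: 12+13+18+14+20 = 77
Base - P2 - P1 - P3 - P4 - Base: 20+9+5+18+24 = 76
Base - P2 - P1 - P4 - P3 - Base: 20+9+13+18+9 = 69
Base - P2 - P3 - P1 - P4 - Base: 20+14+5+13+24 = 76
Base - P2 - P4 - P1 - P3 - Base: 20+4+13+5+9 = 51
Base - P3 - P1 - P2 - P4 - Base: 9+5+9+4+24 = 51
Base - P3 - P2 - P1 - P4 - Base: 9+14+9+13+24 = 69
The minimum is 51.
One optimal route: Base → P2 → P4 → P1 → P3 → Base (or its reverse).

Minimum total distance: 51 min.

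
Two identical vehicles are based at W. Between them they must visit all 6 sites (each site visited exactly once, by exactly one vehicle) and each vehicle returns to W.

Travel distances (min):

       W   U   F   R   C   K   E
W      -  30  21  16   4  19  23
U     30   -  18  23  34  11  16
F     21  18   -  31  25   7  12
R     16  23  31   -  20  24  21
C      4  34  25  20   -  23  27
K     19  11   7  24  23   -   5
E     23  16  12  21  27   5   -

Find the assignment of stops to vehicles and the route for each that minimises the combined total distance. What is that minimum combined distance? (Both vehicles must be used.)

There are 2^5 − 1 = 31 ways to divide the 6 stops into two non-empty groups. For each, the best each vehicle can do is its own shortest tour through its group:
  {U} + {F, R, C, K, E}: 60 + 78 = 138
  {F} + {U, R, C, K, E}: 42 + 86 = 128
  {U, F} + {R, C, K, E}: 69 + 69 = 138
  {R} + {U, F, C, K, E}: 32 + 86 = 118
  {U, R} + {F, C, K, E}: 69 + 64 = 133
  {F, R} + {U, C, K, E}: 68 + 77 = 145
  … (31 splits in total)
  {C} + {U, F, R, K, E}: 8 + 88 = 96  ← best
Best: vehicle 1 W → C → W = 8; vehicle 2 W → F → K → E → U → R → W = 88; combined 96.

96 min — the smallest possible combined total.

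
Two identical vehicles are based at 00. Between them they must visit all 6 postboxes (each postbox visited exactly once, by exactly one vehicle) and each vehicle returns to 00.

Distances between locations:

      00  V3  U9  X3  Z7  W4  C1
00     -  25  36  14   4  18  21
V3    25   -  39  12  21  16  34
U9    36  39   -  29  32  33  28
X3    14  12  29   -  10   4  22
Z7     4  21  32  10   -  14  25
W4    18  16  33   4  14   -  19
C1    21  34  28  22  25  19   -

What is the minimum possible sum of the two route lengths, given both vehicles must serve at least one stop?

There are 2^5 − 1 = 31 ways to divide the 6 stops into two non-empty groups. For each, the best each vehicle can do is its own shortest tour through its group:
  {V3} + {U9, X3, Z7, W4, C1}: 50 + 100 = 150
  {U9} + {V3, X3, Z7, W4, C1}: 72 + 81 = 153
  {V3, U9} + {X3, Z7, W4, C1}: 100 + 58 = 158
  {X3} + {V3, U9, Z7, W4, C1}: 28 + 122 = 150
  {V3, X3} + {U9, Z7, W4, C1}: 51 + 100 = 151
  {U9, X3} + {V3, Z7, W4, C1}: 79 + 81 = 160
  … (31 splits in total)
  {Z7} + {V3, U9, X3, W4, C1}: 8 + 122 = 130  ← best
Best: vehicle 1 00 → Z7 → 00 = 8; vehicle 2 00 → X3 → W4 → V3 → U9 → C1 → 00 = 122; combined 130.

130 — the smallest possible combined total.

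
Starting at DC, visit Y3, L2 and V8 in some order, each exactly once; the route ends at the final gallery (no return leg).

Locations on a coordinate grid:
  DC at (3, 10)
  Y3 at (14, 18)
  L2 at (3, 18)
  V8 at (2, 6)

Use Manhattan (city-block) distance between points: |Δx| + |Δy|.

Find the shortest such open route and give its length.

Shortest open route: 29.

There are 3! = 6 possible orderings.
DC - Y3 - L2 - V8: 19+11+13 = 43
DC - Y3 - V8 - L2: 19+24+13 = 56
DC - L2 - Y3 - V8: 8+11+24 = 43
DC - L2 - V8 - Y3: 8+13+24 = 45
DC - V8 - Y3 - L2: 5+24+11 = 40
DC - V8 - L2 - Y3: 5+13+11 = 29
The minimum is 29.
One shortest path: DC → V8 → L2 → Y3.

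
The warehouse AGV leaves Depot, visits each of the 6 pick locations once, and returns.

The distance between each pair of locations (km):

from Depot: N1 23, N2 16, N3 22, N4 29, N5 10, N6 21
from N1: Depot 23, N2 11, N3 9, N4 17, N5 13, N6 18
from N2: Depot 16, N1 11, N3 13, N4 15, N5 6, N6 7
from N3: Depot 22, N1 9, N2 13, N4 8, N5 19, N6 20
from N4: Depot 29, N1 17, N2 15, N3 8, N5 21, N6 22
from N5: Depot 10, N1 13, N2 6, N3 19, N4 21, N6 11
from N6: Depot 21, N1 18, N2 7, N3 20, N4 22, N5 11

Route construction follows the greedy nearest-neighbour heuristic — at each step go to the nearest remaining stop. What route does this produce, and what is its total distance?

Depot → [N5:10 / N2:16 / N6:21 / N3:22 / N1:23 / N4:29] → N5 (10)
N5 → [N2:6 / N6:11 / N1:13 / N3:19 / N4:21] → N2 (6)
N2 → [N6:7 / N1:11 / N3:13 / N4:15] → N6 (7)
N6 → [N1:18 / N3:20 / N4:22] → N1 (18)
N1 → [N3:9 / N4:17] → N3 (9)
N3 → [N4:8] → N4 (8)
Return N4→Depot: 29.
Total = 10 + 6 + 7 + 18 + 9 + 8 + 29 = 87.

Nearest-neighbour total = 87 km; route Depot → N5 → N2 → N6 → N1 → N3 → N4 → Depot.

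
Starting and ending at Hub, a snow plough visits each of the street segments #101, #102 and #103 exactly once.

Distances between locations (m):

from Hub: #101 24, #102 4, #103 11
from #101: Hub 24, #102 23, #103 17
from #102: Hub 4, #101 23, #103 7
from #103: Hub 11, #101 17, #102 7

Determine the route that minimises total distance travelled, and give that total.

There are 3 distinct closed tours to check (reversals are equivalent).
Hub → #101 → #102 → #103 → Hub: 24+23+7+11 = 65
Hub → #101 → #103 → #102 → Hub: 24+17+7+4 = 52
Hub → #102 → #101 → #103 → Hub: 4+23+17+11 = 55
The minimum is 52.
One optimal route: Hub → #101 → #103 → #102 → Hub (or its reverse).

52 m — the shortest possible round trip.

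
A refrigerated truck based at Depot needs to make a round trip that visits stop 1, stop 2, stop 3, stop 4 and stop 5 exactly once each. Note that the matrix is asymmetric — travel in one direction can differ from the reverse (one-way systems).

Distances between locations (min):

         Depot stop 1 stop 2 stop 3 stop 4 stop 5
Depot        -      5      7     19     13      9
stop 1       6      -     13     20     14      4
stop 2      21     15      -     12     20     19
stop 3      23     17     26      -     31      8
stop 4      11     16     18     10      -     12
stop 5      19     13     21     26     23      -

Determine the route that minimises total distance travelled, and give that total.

Minimum total distance: 64 min.

Depot→stop 1→stop 2→stop 3→stop 4→stop 5→Depot: 5+13+12+31+12+19 = 92
Depot→stop 1→stop 2→stop 3→stop 5→stop 4→Depot: 5+13+12+8+23+11 = 72
Depot→stop 1→stop 2→stop 4→stop 3→stop 5→Depot: 5+13+20+10+8+19 = 75
Depot→stop 1→stop 2→stop 4→stop 5→stop 3→Depot: 5+13+20+12+26+23 = 99
Depot→stop 1→stop 2→stop 5→stop 3→stop 4→Depot: 5+13+19+26+31+11 = 105
Depot→stop 1→stop 2→stop 5→stop 4→stop 3→Depot: 5+13+19+23+10+23 = 93
Depot→stop 1→stop 3→stop 2→stop 4→stop 5→Depot: 5+20+26+20+12+19 = 102
Depot→stop 1→stop 3→stop 2→stop 5→stop 4→Depot: 5+20+26+19+23+11 = 104
Depot→stop 1→stop 3→stop 4→stop 2→stop 5→Depot: 5+20+31+18+19+19 = 112
Depot→stop 1→stop 3→stop 4→stop 5→stop 2→Depot: 5+20+31+12+21+21 = 110
Depot→stop 1→stop 3→stop 5→stop 2→stop 4→Depot: 5+20+8+21+20+11 = 85
Depot→stop 1→stop 3→stop 5→stop 4→stop 2→Depot: 5+20+8+23+18+21 = 95
Depot→stop 1→stop 4→stop 2→stop 3→stop 5→Depot: 5+14+18+12+8+19 = 76
Depot→stop 1→stop 4→stop 2→stop 5→stop 3→Depot: 5+14+18+19+26+23 = 105
… (106 more)
Depot→stop 2→stop 4→stop 3→stop 5→stop 1→Depot: 7+20+10+8+13+6 = 64  ← best
The minimum is 64.
One optimal route: Depot → stop 2 → stop 4 → stop 3 → stop 5 → stop 1 → Depot.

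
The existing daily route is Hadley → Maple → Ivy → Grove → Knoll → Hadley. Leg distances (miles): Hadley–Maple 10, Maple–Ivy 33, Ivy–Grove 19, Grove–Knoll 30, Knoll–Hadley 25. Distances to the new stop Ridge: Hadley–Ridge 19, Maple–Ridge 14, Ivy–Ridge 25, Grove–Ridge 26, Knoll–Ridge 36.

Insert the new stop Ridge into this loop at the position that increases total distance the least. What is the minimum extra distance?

Adding 6 miles by placing Ridge on the Maple–Ivy leg.

Insertion cost between consecutive stops i–j is d(i,Ridge) + d(Ridge,j) − d(i,j):
  between Hadley and Maple: 19 + 14 − 10 = 23
  between Maple and Ivy: 14 + 25 − 33 = 6
  between Ivy and Grove: 25 + 26 − 19 = 32
  between Grove and Knoll: 26 + 36 − 30 = 32
  between Knoll and Hadley: 36 + 19 − 25 = 30
Cheapest insertion is between Maple and Ivy, adding 6.
New total = 117 + 6 = 123.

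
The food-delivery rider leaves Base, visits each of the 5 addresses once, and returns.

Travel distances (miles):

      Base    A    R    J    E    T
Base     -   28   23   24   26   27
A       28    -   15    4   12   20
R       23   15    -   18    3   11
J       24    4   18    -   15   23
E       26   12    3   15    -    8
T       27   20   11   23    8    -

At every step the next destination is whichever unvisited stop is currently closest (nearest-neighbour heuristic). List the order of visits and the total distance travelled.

Base → [R:23 / J:24 / E:26 / T:27 / A:28] → R (23)
R → [E:3 / T:11 / A:15 / J:18] → E (3)
E → [T:8 / A:12 / J:15] → T (8)
T → [A:20 / J:23] → A (20)
A → [J:4] → J (4)
Return J→Base: 24.
Total = 23 + 3 + 8 + 20 + 4 + 24 = 82.

82 miles along Base → R → E → T → A → J → Base.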